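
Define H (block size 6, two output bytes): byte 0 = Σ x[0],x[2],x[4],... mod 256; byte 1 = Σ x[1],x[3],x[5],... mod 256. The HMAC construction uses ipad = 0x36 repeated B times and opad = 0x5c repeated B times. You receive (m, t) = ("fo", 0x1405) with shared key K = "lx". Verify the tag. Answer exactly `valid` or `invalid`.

Key "lx" = 6c 78 is 2 bytes ≤ B = 6; zero-pad to 6 bytes: K' = 6c 78 00 00 00 00.
K' ⊕ ipad = 5a 4e 36 36 36 36; K' ⊕ opad = 30 24 5c 5c 5c 5c.
Inner hash: even-index sum = 300 mod 256 = 44; odd-index sum = 297 mod 256 = 41 → 2c 29.
Outer hash (recomputed tag): even-index sum = 276 mod 256 = 20; odd-index sum = 261 mod 256 = 5 → 14 05.
Recomputed tag = 1405; claimed = 1405 → match.

valid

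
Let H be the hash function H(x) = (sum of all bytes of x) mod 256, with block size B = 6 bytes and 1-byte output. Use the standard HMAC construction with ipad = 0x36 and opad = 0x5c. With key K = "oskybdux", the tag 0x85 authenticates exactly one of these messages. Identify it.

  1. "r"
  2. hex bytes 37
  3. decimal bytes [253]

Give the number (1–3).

2

Key "oskybdux" = 6f 73 6b 79 62 64 75 78 is 8 bytes > B = 6, so hash it first: H(key) = 79, then zero-pad to 6 bytes: K' = 79 00 00 00 00 00.
K' ⊕ ipad = 4f 36 36 36 36 36; K' ⊕ opad = 25 5c 5c 5c 5c 5c.
m1: inner = H(4f 36 36 36 36 36 72) = cf; tag = H(25 5c 5c 5c 5c 5c cf) = c0
m2: inner = H(4f 36 36 36 36 36 37) = 94; tag = H(25 5c 5c 5c 5c 5c 94) = 85 ← matches
m3: inner = H(4f 36 36 36 36 36 fd) = 5a; tag = H(25 5c 5c 5c 5c 5c 5a) = 4b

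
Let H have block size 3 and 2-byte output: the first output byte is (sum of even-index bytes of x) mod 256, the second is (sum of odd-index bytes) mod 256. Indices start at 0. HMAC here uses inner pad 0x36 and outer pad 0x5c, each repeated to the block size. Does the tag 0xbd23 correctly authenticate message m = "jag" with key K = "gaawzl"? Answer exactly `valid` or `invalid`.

valid

Key "gaawzl" = 67 61 61 77 7a 6c is 6 bytes > B = 3, so hash it first: H(key) = 42 44, then zero-pad to 3 bytes: K' = 42 44 00.
K' ⊕ ipad = 74 72 36; K' ⊕ opad = 1e 18 5c.
Inner hash: even-index sum = 267 mod 256 = 11; odd-index sum = 323 mod 256 = 67 → 0b 43.
Outer hash (recomputed tag): even-index sum = 189 mod 256 = 189; odd-index sum = 35 mod 256 = 35 → bd 23.
Recomputed tag = bd23; claimed = bd23 → match.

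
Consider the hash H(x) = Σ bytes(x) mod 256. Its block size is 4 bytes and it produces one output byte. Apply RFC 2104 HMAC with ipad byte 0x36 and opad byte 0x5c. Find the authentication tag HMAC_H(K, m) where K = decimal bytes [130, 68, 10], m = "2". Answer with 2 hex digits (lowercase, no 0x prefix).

72

Key decimal bytes [130, 68, 10] = 82 44 0a is 3 bytes ≤ B = 4; zero-pad to 4 bytes: K' = 82 44 0a 00.
K' ⊕ ipad = b4 72 3c 36.  K' ⊕ opad = de 18 56 5c.
Inner input = (K'⊕ipad) ∥ m = b4 72 3c 36 ∥ 32.
Inner hash: sum = 180+114+60+54+50 = 458; mod 256 = 202 → ca.
Outer input = (K'⊕opad) ∥ inner = de 18 56 5c ∥ ca.
Outer hash (tag): sum = 222+24+86+92+202 = 626; mod 256 = 114 → 72.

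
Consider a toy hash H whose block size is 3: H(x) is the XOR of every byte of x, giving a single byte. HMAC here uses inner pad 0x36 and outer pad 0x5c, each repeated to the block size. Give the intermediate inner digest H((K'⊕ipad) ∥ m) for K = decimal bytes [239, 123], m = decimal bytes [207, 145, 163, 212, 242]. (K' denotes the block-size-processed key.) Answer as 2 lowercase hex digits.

Key decimal bytes [239, 123] = ef 7b is 2 bytes ≤ B = 3; zero-pad to 3 bytes: K' = ef 7b 00.
K' ⊕ ipad = d9 4d 36.
Inner input = d9 4d 36 ∥ cf 91 a3 d4 f2.
Inner hash: XOR d9⊕4d⊕36⊕cf⊕91⊕a3⊕d4⊕f2 = 79.

79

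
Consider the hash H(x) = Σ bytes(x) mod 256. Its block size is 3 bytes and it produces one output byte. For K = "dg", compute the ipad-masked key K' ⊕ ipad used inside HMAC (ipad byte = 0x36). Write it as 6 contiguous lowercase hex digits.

Key "dg" = 64 67 is 2 bytes ≤ B = 3; zero-pad to 3 bytes: K' = 64 67 00.
XOR each byte with 0x36: 64⊕36=52, 67⊕36=51, 00⊕36=36.

525136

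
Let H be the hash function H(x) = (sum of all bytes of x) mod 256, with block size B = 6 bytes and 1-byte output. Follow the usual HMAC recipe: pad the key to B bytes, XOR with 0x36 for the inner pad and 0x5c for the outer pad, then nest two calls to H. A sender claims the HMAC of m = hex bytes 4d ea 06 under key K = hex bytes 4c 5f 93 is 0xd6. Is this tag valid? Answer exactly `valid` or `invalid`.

invalid

Key hex bytes 4c 5f 93 is 3 bytes ≤ B = 6; zero-pad to 6 bytes: K' = 4c 5f 93 00 00 00.
K' ⊕ ipad = 7a 69 a5 36 36 36; K' ⊕ opad = 10 03 cf 5c 5c 5c.
Inner hash: sum = 122+105+165+54+54+54+77+234+6 = 871; mod 256 = 103 → 67.
Outer hash (recomputed tag): sum = 16+3+207+92+92+92+103 = 605; mod 256 = 93 → 5d.
Recomputed tag = 5d; claimed = d6 → mismatch.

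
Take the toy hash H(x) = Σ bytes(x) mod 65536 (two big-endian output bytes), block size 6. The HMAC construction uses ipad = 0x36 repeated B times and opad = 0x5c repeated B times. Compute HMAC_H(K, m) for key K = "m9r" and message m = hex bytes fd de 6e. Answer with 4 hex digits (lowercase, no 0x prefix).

0274

Key "m9r" = 6d 39 72 is 3 bytes ≤ B = 6; zero-pad to 6 bytes: K' = 6d 39 72 00 00 00.
K' ⊕ ipad = 5b 0f 44 36 36 36.  K' ⊕ opad = 31 65 2e 5c 5c 5c.
Inner input = (K'⊕ipad) ∥ m = 5b 0f 44 36 36 36 ∥ fd de 6e.
Inner hash: sum = 91+15+68+54+54+54+253+222+110 = 921 → 03 99.
Outer input = (K'⊕opad) ∥ inner = 31 65 2e 5c 5c 5c ∥ 03 99.
Outer hash (tag): sum = 49+101+46+92+92+92+3+153 = 628 → 02 74.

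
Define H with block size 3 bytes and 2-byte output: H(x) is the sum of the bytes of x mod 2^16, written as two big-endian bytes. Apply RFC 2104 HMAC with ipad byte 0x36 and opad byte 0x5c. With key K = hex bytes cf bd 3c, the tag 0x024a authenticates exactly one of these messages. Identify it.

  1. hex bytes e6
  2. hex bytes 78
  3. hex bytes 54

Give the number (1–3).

1

Key hex bytes cf bd 3c is exactly B = 3 bytes: K' = cf bd 3c.
K' ⊕ ipad = f9 8b 0a; K' ⊕ opad = 93 e1 60.
m1: inner = H(f9 8b 0a e6) = 02 74; tag = H(93 e1 60 02 74) = 024a ← matches
m2: inner = H(f9 8b 0a 78) = 02 06; tag = H(93 e1 60 02 06) = 01dc
m3: inner = H(f9 8b 0a 54) = 01 e2; tag = H(93 e1 60 01 e2) = 02b7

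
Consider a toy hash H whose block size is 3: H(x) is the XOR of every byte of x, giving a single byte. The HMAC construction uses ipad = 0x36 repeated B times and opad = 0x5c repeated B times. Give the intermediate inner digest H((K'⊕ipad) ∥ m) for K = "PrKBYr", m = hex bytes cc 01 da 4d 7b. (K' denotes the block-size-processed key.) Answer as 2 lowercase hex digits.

17

Key "PrKBYr" = 50 72 4b 42 59 72 is 6 bytes > B = 3, so hash it first: H(key) = 00, then zero-pad to 3 bytes: K' = 00 00 00.
K' ⊕ ipad = 36 36 36.
Inner input = 36 36 36 ∥ cc 01 da 4d 7b.
Inner hash: XOR 36⊕36⊕36⊕cc⊕01⊕da⊕4d⊕7b = 17.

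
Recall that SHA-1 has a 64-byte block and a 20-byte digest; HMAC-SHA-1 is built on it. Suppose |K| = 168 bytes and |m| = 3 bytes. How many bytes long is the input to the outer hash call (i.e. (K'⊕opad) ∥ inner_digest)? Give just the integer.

84

Key is 168 > 64 bytes, so it is hashed to 20 bytes then zero-padded to 64: |K'| = 64.
Outer input = (K'⊕opad) ∥ H(inner) → 64 + 20 = 84 bytes.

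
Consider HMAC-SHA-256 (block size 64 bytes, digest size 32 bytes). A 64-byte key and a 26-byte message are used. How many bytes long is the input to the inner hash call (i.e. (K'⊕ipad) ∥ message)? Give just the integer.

90

Key is 64 ≤ 64 bytes, zero-padded: |K'| = 64.
Inner input = (K'⊕ipad) ∥ m → 64 + 26 = 90 bytes.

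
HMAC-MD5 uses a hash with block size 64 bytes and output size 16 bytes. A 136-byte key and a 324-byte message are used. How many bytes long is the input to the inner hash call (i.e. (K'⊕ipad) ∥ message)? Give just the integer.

388

Key is 136 > 64 bytes, so it is hashed to 16 bytes then zero-padded to 64: |K'| = 64.
Inner input = (K'⊕ipad) ∥ m → 64 + 324 = 388 bytes.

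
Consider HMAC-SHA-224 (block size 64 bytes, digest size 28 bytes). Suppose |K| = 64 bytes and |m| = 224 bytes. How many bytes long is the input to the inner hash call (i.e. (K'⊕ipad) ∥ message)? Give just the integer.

288

Key is 64 ≤ 64 bytes, zero-padded: |K'| = 64.
Inner input = (K'⊕ipad) ∥ m → 64 + 224 = 288 bytes.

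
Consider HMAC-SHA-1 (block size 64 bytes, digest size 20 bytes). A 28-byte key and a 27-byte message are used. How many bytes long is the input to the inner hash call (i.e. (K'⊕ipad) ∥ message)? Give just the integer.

91

Key is 28 ≤ 64 bytes, zero-padded: |K'| = 64.
Inner input = (K'⊕ipad) ∥ m → 64 + 27 = 91 bytes.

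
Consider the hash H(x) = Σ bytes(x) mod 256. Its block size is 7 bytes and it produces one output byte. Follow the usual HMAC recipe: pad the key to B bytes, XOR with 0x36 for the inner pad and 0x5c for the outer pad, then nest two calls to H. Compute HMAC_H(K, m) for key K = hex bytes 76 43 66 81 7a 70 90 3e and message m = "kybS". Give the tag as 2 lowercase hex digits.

Key hex bytes 76 43 66 81 7a 70 90 3e is 8 bytes > B = 7, so hash it first: H(key) = 58, then zero-pad to 7 bytes: K' = 58 00 00 00 00 00 00.
K' ⊕ ipad = 6e 36 36 36 36 36 36.  K' ⊕ opad = 04 5c 5c 5c 5c 5c 5c.
Inner input = (K'⊕ipad) ∥ m = 6e 36 36 36 36 36 36 ∥ 6b 79 62 53.
Inner hash: sum = 110+54+54+54+54+54+54+107+121+98+83 = 843; mod 256 = 75 → 4b.
Outer input = (K'⊕opad) ∥ inner = 04 5c 5c 5c 5c 5c 5c ∥ 4b.
Outer hash (tag): sum = 4+92+92+92+92+92+92+75 = 631; mod 256 = 119 → 77.

77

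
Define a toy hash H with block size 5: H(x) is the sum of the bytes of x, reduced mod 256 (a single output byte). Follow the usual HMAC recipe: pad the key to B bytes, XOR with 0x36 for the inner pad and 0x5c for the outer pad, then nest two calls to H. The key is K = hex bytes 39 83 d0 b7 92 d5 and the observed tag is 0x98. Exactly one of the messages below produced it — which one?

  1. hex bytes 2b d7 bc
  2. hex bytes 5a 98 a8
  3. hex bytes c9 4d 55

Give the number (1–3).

Key hex bytes 39 83 d0 b7 92 d5 is 6 bytes > B = 5, so hash it first: H(key) = aa, then zero-pad to 5 bytes: K' = aa 00 00 00 00.
K' ⊕ ipad = 9c 36 36 36 36; K' ⊕ opad = f6 5c 5c 5c 5c.
m1: inner = H(9c 36 36 36 36 2b d7 bc) = 32; tag = H(f6 5c 5c 5c 5c 32) = 98 ← matches
m2: inner = H(9c 36 36 36 36 5a 98 a8) = 0e; tag = H(f6 5c 5c 5c 5c 0e) = 74
m3: inner = H(9c 36 36 36 36 c9 4d 55) = df; tag = H(f6 5c 5c 5c 5c df) = 45

1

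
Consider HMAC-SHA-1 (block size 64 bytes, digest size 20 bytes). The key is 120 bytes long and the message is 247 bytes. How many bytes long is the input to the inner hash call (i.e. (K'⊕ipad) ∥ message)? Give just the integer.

311

Key is 120 > 64 bytes, so it is hashed to 20 bytes then zero-padded to 64: |K'| = 64.
Inner input = (K'⊕ipad) ∥ m → 64 + 247 = 311 bytes.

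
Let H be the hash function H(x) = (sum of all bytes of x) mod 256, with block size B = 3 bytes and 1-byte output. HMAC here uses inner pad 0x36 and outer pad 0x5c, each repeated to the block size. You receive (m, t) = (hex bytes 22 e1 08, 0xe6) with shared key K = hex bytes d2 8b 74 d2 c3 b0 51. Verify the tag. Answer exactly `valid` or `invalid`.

Key hex bytes d2 8b 74 d2 c3 b0 51 is 7 bytes > B = 3, so hash it first: H(key) = 67, then zero-pad to 3 bytes: K' = 67 00 00.
K' ⊕ ipad = 51 36 36; K' ⊕ opad = 3b 5c 5c.
Inner hash: sum = 81+54+54+34+225+8 = 456; mod 256 = 200 → c8.
Outer hash (recomputed tag): sum = 59+92+92+200 = 443; mod 256 = 187 → bb.
Recomputed tag = bb; claimed = e6 → mismatch.

invalid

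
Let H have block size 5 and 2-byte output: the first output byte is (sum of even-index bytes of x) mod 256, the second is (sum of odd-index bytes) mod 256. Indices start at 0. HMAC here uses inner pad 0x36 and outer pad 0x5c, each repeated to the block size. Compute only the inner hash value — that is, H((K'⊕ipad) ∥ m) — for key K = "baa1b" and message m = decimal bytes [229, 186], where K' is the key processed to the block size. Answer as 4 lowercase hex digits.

b943

Key "baa1b" = 62 61 61 31 62 is exactly B = 5 bytes: K' = 62 61 61 31 62.
K' ⊕ ipad = 54 57 57 07 54.
Inner input = 54 57 57 07 54 ∥ e5 ba.
Inner hash: even-index sum = 441 mod 256 = 185; odd-index sum = 323 mod 256 = 67 → b9 43.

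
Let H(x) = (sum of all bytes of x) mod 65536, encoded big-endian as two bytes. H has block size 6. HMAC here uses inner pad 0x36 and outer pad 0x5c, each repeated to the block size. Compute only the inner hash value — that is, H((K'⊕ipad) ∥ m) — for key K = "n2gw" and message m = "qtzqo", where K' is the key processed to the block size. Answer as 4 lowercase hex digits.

Key "n2gw" = 6e 32 67 77 is 4 bytes ≤ B = 6; zero-pad to 6 bytes: K' = 6e 32 67 77 00 00.
K' ⊕ ipad = 58 04 51 41 36 36.
Inner input = 58 04 51 41 36 36 ∥ 71 74 7a 71 6f.
Inner hash: sum = 88+4+81+65+54+54+113+116+122+113+111 = 921 → 03 99.

0399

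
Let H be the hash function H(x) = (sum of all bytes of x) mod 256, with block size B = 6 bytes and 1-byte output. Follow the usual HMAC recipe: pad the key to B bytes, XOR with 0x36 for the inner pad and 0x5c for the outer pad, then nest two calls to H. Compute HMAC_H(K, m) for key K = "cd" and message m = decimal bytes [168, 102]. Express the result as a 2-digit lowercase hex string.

74

Key "cd" = 63 64 is 2 bytes ≤ B = 6; zero-pad to 6 bytes: K' = 63 64 00 00 00 00.
K' ⊕ ipad = 55 52 36 36 36 36.  K' ⊕ opad = 3f 38 5c 5c 5c 5c.
Inner input = (K'⊕ipad) ∥ m = 55 52 36 36 36 36 ∥ a8 66.
Inner hash: sum = 85+82+54+54+54+54+168+102 = 653; mod 256 = 141 → 8d.
Outer input = (K'⊕opad) ∥ inner = 3f 38 5c 5c 5c 5c ∥ 8d.
Outer hash (tag): sum = 63+56+92+92+92+92+141 = 628; mod 256 = 116 → 74.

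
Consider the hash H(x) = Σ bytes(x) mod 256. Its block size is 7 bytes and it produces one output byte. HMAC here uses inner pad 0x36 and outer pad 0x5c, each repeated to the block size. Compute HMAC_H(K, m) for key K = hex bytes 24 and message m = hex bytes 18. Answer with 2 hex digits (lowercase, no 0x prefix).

0e

Key hex bytes 24 is 1 byte ≤ B = 7; zero-pad to 7 bytes: K' = 24 00 00 00 00 00 00.
K' ⊕ ipad = 12 36 36 36 36 36 36.  K' ⊕ opad = 78 5c 5c 5c 5c 5c 5c.
Inner input = (K'⊕ipad) ∥ m = 12 36 36 36 36 36 36 ∥ 18.
Inner hash: sum = 18+54+54+54+54+54+54+24 = 366; mod 256 = 110 → 6e.
Outer input = (K'⊕opad) ∥ inner = 78 5c 5c 5c 5c 5c 5c ∥ 6e.
Outer hash (tag): sum = 120+92+92+92+92+92+92+110 = 782; mod 256 = 14 → 0e.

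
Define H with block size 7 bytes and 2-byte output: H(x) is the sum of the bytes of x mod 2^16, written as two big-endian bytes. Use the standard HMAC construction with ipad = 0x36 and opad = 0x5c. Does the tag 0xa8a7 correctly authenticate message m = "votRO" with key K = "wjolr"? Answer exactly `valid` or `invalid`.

Key "wjolr" = 77 6a 6f 6c 72 is 5 bytes ≤ B = 7; zero-pad to 7 bytes: K' = 77 6a 6f 6c 72 00 00.
K' ⊕ ipad = 41 5c 59 5a 44 36 36; K' ⊕ opad = 2b 36 33 30 2e 5c 5c.
Inner hash: sum = 65+92+89+90+68+54+54+118+111+116+82+79 = 1018 → 03 fa.
Outer hash (recomputed tag): sum = 43+54+51+48+46+92+92+3+250 = 679 → 02 a7.
Recomputed tag = 02a7; claimed = a8a7 → mismatch.

invalid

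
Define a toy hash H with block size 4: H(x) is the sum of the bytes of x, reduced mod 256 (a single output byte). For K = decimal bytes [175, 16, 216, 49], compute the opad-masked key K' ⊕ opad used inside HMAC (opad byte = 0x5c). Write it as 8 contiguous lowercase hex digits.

f34c846d

Key decimal bytes [175, 16, 216, 49] = af 10 d8 31 is exactly B = 4 bytes: K' = af 10 d8 31.
XOR each byte with 0x5c: af⊕5c=f3, 10⊕5c=4c, d8⊕5c=84, 31⊕5c=6d.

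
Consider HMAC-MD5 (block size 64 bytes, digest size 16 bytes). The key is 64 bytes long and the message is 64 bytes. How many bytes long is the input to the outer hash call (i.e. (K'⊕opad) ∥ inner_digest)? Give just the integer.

80

Key is 64 ≤ 64 bytes, zero-padded: |K'| = 64.
Outer input = (K'⊕opad) ∥ H(inner) → 64 + 16 = 80 bytes.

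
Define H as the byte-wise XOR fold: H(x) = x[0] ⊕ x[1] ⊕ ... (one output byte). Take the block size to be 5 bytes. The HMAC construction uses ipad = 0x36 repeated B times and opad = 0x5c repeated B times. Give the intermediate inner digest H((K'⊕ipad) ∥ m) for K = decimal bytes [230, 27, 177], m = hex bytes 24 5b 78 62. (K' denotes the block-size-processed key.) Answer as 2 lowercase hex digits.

1f

Key decimal bytes [230, 27, 177] = e6 1b b1 is 3 bytes ≤ B = 5; zero-pad to 5 bytes: K' = e6 1b b1 00 00.
K' ⊕ ipad = d0 2d 87 36 36.
Inner input = d0 2d 87 36 36 ∥ 24 5b 78 62.
Inner hash: XOR d0⊕2d⊕87⊕36⊕36⊕24⊕5b⊕78⊕62 = 1f.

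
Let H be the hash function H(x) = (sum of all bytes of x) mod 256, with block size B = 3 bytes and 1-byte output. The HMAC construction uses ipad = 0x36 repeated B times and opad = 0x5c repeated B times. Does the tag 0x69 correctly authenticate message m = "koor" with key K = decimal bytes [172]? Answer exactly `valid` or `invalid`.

valid

Key decimal bytes [172] = ac is 1 byte ≤ B = 3; zero-pad to 3 bytes: K' = ac 00 00.
K' ⊕ ipad = 9a 36 36; K' ⊕ opad = f0 5c 5c.
Inner hash: sum = 154+54+54+107+111+111+114 = 705; mod 256 = 193 → c1.
Outer hash (recomputed tag): sum = 240+92+92+193 = 617; mod 256 = 105 → 69.
Recomputed tag = 69; claimed = 69 → match.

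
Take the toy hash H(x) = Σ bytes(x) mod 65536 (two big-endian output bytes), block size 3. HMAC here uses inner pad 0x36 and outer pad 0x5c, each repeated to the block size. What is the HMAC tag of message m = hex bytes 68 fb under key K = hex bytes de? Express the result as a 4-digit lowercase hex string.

01f3

Key hex bytes de is 1 byte ≤ B = 3; zero-pad to 3 bytes: K' = de 00 00.
K' ⊕ ipad = e8 36 36.  K' ⊕ opad = 82 5c 5c.
Inner input = (K'⊕ipad) ∥ m = e8 36 36 ∥ 68 fb.
Inner hash: sum = 232+54+54+104+251 = 695 → 02 b7.
Outer input = (K'⊕opad) ∥ inner = 82 5c 5c ∥ 02 b7.
Outer hash (tag): sum = 130+92+92+2+183 = 499 → 01 f3.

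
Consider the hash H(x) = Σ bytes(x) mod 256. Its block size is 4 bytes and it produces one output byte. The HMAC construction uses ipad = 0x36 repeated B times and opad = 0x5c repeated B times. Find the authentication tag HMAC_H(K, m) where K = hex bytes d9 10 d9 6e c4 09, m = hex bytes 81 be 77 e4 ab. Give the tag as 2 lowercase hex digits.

67

Key hex bytes d9 10 d9 6e c4 09 is 6 bytes > B = 4, so hash it first: H(key) = fd, then zero-pad to 4 bytes: K' = fd 00 00 00.
K' ⊕ ipad = cb 36 36 36.  K' ⊕ opad = a1 5c 5c 5c.
Inner input = (K'⊕ipad) ∥ m = cb 36 36 36 ∥ 81 be 77 e4 ab.
Inner hash: sum = 203+54+54+54+129+190+119+228+171 = 1202; mod 256 = 178 → b2.
Outer input = (K'⊕opad) ∥ inner = a1 5c 5c 5c ∥ b2.
Outer hash (tag): sum = 161+92+92+92+178 = 615; mod 256 = 103 → 67.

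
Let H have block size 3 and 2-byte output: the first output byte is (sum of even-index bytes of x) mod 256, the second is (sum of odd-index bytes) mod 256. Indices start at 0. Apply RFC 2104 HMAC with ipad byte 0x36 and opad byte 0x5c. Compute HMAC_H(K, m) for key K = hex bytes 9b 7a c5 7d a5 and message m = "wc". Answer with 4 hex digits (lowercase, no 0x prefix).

Key hex bytes 9b 7a c5 7d a5 is 5 bytes > B = 3, so hash it first: H(key) = 05 f7, then zero-pad to 3 bytes: K' = 05 f7 00.
K' ⊕ ipad = 33 c1 36.  K' ⊕ opad = 59 ab 5c.
Inner input = (K'⊕ipad) ∥ m = 33 c1 36 ∥ 77 63.
Inner hash: even-index sum = 204 mod 256 = 204; odd-index sum = 312 mod 256 = 56 → cc 38.
Outer input = (K'⊕opad) ∥ inner = 59 ab 5c ∥ cc 38.
Outer hash (tag): even-index sum = 237 mod 256 = 237; odd-index sum = 375 mod 256 = 119 → ed 77.

ed77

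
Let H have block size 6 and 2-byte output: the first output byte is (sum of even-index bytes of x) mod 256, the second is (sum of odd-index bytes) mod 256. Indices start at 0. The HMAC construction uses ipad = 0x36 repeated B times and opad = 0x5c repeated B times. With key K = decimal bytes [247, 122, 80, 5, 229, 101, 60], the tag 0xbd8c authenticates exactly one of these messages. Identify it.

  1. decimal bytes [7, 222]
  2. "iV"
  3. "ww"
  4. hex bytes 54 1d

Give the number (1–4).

1

Key decimal bytes [247, 122, 80, 5, 229, 101, 60] = f7 7a 50 05 e5 65 3c is 7 bytes > B = 6, so hash it first: H(key) = 68 e4, then zero-pad to 6 bytes: K' = 68 e4 00 00 00 00.
K' ⊕ ipad = 5e d2 36 36 36 36; K' ⊕ opad = 34 b8 5c 5c 5c 5c.
m1: inner = H(5e d2 36 36 36 36 07 de) = d1 1c; tag = H(34 b8 5c 5c 5c 5c d1 1c) = bd8c ← matches
m2: inner = H(5e d2 36 36 36 36 69 56) = 33 94; tag = H(34 b8 5c 5c 5c 5c 33 94) = 1f04
m3: inner = H(5e d2 36 36 36 36 77 77) = 41 b5; tag = H(34 b8 5c 5c 5c 5c 41 b5) = 2d25
m4: inner = H(5e d2 36 36 36 36 54 1d) = 1e 5b; tag = H(34 b8 5c 5c 5c 5c 1e 5b) = 0acb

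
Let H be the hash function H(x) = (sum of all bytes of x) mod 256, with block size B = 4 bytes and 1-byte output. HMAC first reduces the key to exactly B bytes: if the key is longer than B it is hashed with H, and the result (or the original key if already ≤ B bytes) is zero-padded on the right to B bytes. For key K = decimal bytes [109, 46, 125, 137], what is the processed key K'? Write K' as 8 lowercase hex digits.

6d2e7d89

Key decimal bytes [109, 46, 125, 137] = 6d 2e 7d 89 is exactly B = 4 bytes: K' = 6d 2e 7d 89.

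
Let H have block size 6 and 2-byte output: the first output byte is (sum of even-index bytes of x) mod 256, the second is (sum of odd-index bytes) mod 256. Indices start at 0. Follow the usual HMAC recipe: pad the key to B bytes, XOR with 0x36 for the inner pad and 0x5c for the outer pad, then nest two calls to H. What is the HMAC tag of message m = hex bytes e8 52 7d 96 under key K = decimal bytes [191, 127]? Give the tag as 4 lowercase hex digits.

Key decimal bytes [191, 127] = bf 7f is 2 bytes ≤ B = 6; zero-pad to 6 bytes: K' = bf 7f 00 00 00 00.
K' ⊕ ipad = 89 49 36 36 36 36.  K' ⊕ opad = e3 23 5c 5c 5c 5c.
Inner input = (K'⊕ipad) ∥ m = 89 49 36 36 36 36 ∥ e8 52 7d 96.
Inner hash: even-index sum = 602 mod 256 = 90; odd-index sum = 413 mod 256 = 157 → 5a 9d.
Outer input = (K'⊕opad) ∥ inner = e3 23 5c 5c 5c 5c ∥ 5a 9d.
Outer hash (tag): even-index sum = 501 mod 256 = 245; odd-index sum = 376 mod 256 = 120 → f5 78.

f578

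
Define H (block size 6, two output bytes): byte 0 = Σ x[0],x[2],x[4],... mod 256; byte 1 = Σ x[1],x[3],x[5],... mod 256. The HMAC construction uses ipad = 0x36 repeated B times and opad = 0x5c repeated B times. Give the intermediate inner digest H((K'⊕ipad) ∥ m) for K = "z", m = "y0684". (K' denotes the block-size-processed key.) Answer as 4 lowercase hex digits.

9b0a

Key "z" = 7a is 1 byte ≤ B = 6; zero-pad to 6 bytes: K' = 7a 00 00 00 00 00.
K' ⊕ ipad = 4c 36 36 36 36 36.
Inner input = 4c 36 36 36 36 36 ∥ 79 30 36 38 34.
Inner hash: even-index sum = 411 mod 256 = 155; odd-index sum = 266 mod 256 = 10 → 9b 0a.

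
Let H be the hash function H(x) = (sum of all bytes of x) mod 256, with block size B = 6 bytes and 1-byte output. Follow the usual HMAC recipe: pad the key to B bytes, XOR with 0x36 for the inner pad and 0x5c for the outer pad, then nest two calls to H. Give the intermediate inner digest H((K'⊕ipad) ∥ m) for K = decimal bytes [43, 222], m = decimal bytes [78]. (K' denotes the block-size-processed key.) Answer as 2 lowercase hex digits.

Key decimal bytes [43, 222] = 2b de is 2 bytes ≤ B = 6; zero-pad to 6 bytes: K' = 2b de 00 00 00 00.
K' ⊕ ipad = 1d e8 36 36 36 36.
Inner input = 1d e8 36 36 36 36 ∥ 4e.
Inner hash: sum = 29+232+54+54+54+54+78 = 555; mod 256 = 43 → 2b.

2b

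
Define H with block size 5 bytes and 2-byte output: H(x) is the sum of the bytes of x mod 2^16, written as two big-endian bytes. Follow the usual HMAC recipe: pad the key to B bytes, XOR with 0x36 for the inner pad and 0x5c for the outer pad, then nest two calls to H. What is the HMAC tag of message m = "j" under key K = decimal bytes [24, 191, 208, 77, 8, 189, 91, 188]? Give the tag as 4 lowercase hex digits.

0228

Key decimal bytes [24, 191, 208, 77, 8, 189, 91, 188] = 18 bf d0 4d 08 bd 5b bc is 8 bytes > B = 5, so hash it first: H(key) = 03 d0, then zero-pad to 5 bytes: K' = 03 d0 00 00 00.
K' ⊕ ipad = 35 e6 36 36 36.  K' ⊕ opad = 5f 8c 5c 5c 5c.
Inner input = (K'⊕ipad) ∥ m = 35 e6 36 36 36 ∥ 6a.
Inner hash: sum = 53+230+54+54+54+106 = 551 → 02 27.
Outer input = (K'⊕opad) ∥ inner = 5f 8c 5c 5c 5c ∥ 02 27.
Outer hash (tag): sum = 95+140+92+92+92+2+39 = 552 → 02 28.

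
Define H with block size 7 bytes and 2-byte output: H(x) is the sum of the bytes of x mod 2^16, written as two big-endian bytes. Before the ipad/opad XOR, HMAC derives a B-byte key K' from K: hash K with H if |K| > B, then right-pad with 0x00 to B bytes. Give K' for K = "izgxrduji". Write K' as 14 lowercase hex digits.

|K| = 9 > B = 7, so first hash the key.
H(K): sum = 105+122+103+120+114+100+117+106+105 = 992 → 03 e0.
Zero-pad H(K) = 03 e0 to 7 bytes: K' = 03 e0 00 00 00 00 00.

03e00000000000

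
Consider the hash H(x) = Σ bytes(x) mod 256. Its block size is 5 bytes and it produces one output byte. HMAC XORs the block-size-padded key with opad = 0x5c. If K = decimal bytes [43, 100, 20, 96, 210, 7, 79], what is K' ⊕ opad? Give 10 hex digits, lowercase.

Key decimal bytes [43, 100, 20, 96, 210, 7, 79] = 2b 64 14 60 d2 07 4f is 7 bytes > B = 5, so hash it first: H(key) = 2b, then zero-pad to 5 bytes: K' = 2b 00 00 00 00.
XOR each byte with 0x5c: 2b⊕5c=77, 00⊕5c=5c, 00⊕5c=5c, 00⊕5c=5c, 00⊕5c=5c.

775c5c5c5c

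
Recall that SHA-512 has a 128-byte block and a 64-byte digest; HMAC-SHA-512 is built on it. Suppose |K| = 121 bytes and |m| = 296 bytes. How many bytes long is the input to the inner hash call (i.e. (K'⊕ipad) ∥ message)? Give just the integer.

Key is 121 ≤ 128 bytes, zero-padded: |K'| = 128.
Inner input = (K'⊕ipad) ∥ m → 128 + 296 = 424 bytes.

424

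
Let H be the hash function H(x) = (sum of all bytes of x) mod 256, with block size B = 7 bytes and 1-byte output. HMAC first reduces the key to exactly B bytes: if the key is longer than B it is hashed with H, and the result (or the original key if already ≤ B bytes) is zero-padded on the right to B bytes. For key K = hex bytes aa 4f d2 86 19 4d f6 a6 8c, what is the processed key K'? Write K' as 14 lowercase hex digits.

df000000000000

|K| = 9 > B = 7, so first hash the key.
H(K): sum = 170+79+210+134+25+77+246+166+140 = 1247; mod 256 = 223 → df.
Zero-pad H(K) = df to 7 bytes: K' = df 00 00 00 00 00 00.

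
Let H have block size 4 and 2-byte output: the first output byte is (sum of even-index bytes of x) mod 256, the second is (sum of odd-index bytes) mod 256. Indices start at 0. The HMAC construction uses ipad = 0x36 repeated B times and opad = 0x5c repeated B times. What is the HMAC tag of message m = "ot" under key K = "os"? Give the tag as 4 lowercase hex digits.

Key "os" = 6f 73 is 2 bytes ≤ B = 4; zero-pad to 4 bytes: K' = 6f 73 00 00.
K' ⊕ ipad = 59 45 36 36.  K' ⊕ opad = 33 2f 5c 5c.
Inner input = (K'⊕ipad) ∥ m = 59 45 36 36 ∥ 6f 74.
Inner hash: even-index sum = 254 mod 256 = 254; odd-index sum = 239 mod 256 = 239 → fe ef.
Outer input = (K'⊕opad) ∥ inner = 33 2f 5c 5c ∥ fe ef.
Outer hash (tag): even-index sum = 397 mod 256 = 141; odd-index sum = 378 mod 256 = 122 → 8d 7a.

8d7a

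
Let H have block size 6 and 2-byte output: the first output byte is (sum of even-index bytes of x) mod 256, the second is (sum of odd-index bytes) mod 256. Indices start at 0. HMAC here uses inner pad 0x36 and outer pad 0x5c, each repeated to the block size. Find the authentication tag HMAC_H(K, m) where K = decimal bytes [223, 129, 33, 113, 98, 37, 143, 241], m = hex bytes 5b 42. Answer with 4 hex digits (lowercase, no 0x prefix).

f3f8

Key decimal bytes [223, 129, 33, 113, 98, 37, 143, 241] = df 81 21 71 62 25 8f f1 is 8 bytes > B = 6, so hash it first: H(key) = f1 08, then zero-pad to 6 bytes: K' = f1 08 00 00 00 00.
K' ⊕ ipad = c7 3e 36 36 36 36.  K' ⊕ opad = ad 54 5c 5c 5c 5c.
Inner input = (K'⊕ipad) ∥ m = c7 3e 36 36 36 36 ∥ 5b 42.
Inner hash: even-index sum = 398 mod 256 = 142; odd-index sum = 236 mod 256 = 236 → 8e ec.
Outer input = (K'⊕opad) ∥ inner = ad 54 5c 5c 5c 5c ∥ 8e ec.
Outer hash (tag): even-index sum = 499 mod 256 = 243; odd-index sum = 504 mod 256 = 248 → f3 f8.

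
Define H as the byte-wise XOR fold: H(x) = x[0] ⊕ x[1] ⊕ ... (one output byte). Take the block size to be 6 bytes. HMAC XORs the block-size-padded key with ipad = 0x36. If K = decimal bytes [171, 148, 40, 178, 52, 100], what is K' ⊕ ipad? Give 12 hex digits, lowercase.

Key decimal bytes [171, 148, 40, 178, 52, 100] = ab 94 28 b2 34 64 is exactly B = 6 bytes: K' = ab 94 28 b2 34 64.
XOR each byte with 0x36: ab⊕36=9d, 94⊕36=a2, 28⊕36=1e, b2⊕36=84, 34⊕36=02, 64⊕36=52.

9da21e840252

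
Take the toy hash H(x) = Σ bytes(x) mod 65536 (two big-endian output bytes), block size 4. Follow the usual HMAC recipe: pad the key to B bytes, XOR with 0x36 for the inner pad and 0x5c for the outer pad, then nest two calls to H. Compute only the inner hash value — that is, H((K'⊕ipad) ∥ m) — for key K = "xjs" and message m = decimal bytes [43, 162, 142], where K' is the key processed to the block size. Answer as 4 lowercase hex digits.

Key "xjs" = 78 6a 73 is 3 bytes ≤ B = 4; zero-pad to 4 bytes: K' = 78 6a 73 00.
K' ⊕ ipad = 4e 5c 45 36.
Inner input = 4e 5c 45 36 ∥ 2b a2 8e.
Inner hash: sum = 78+92+69+54+43+162+142 = 640 → 02 80.

0280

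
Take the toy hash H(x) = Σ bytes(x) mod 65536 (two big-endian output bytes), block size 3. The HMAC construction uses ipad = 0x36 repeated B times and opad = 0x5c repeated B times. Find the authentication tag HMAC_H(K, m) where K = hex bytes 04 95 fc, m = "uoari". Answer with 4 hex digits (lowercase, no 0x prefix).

Key hex bytes 04 95 fc is exactly B = 3 bytes: K' = 04 95 fc.
K' ⊕ ipad = 32 a3 ca.  K' ⊕ opad = 58 c9 a0.
Inner input = (K'⊕ipad) ∥ m = 32 a3 ca ∥ 75 6f 61 72 69.
Inner hash: sum = 50+163+202+117+111+97+114+105 = 959 → 03 bf.
Outer input = (K'⊕opad) ∥ inner = 58 c9 a0 ∥ 03 bf.
Outer hash (tag): sum = 88+201+160+3+191 = 643 → 02 83.

0283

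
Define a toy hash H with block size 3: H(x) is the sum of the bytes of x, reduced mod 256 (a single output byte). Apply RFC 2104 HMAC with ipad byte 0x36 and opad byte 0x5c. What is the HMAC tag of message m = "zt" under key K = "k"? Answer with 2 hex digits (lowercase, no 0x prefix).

Key "k" = 6b is 1 byte ≤ B = 3; zero-pad to 3 bytes: K' = 6b 00 00.
K' ⊕ ipad = 5d 36 36.  K' ⊕ opad = 37 5c 5c.
Inner input = (K'⊕ipad) ∥ m = 5d 36 36 ∥ 7a 74.
Inner hash: sum = 93+54+54+122+116 = 439; mod 256 = 183 → b7.
Outer input = (K'⊕opad) ∥ inner = 37 5c 5c ∥ b7.
Outer hash (tag): sum = 55+92+92+183 = 422; mod 256 = 166 → a6.

a6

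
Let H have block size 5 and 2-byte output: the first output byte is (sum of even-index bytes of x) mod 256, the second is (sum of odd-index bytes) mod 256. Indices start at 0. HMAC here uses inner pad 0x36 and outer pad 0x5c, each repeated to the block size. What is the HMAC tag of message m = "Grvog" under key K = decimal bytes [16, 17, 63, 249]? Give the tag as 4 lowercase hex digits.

2538

Key decimal bytes [16, 17, 63, 249] = 10 11 3f f9 is 4 bytes ≤ B = 5; zero-pad to 5 bytes: K' = 10 11 3f f9 00.
K' ⊕ ipad = 26 27 09 cf 36.  K' ⊕ opad = 4c 4d 63 a5 5c.
Inner input = (K'⊕ipad) ∥ m = 26 27 09 cf 36 ∥ 47 72 76 6f 67.
Inner hash: even-index sum = 326 mod 256 = 70; odd-index sum = 538 mod 256 = 26 → 46 1a.
Outer input = (K'⊕opad) ∥ inner = 4c 4d 63 a5 5c ∥ 46 1a.
Outer hash (tag): even-index sum = 293 mod 256 = 37; odd-index sum = 312 mod 256 = 56 → 25 38.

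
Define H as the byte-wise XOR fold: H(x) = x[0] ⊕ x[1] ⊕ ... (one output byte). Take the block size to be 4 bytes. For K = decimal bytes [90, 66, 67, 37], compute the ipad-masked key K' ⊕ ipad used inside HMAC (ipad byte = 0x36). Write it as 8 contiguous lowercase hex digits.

6c747513

Key decimal bytes [90, 66, 67, 37] = 5a 42 43 25 is exactly B = 4 bytes: K' = 5a 42 43 25.
XOR each byte with 0x36: 5a⊕36=6c, 42⊕36=74, 43⊕36=75, 25⊕36=13.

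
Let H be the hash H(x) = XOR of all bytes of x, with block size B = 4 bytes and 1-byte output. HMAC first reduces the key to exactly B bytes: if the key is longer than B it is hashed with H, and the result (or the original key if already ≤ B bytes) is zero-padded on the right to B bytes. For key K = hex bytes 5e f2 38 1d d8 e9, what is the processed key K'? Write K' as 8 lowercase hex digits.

b8000000

|K| = 6 > B = 4, so first hash the key.
H(K): XOR 5e⊕f2⊕38⊕1d⊕d8⊕e9 = b8.
Zero-pad H(K) = b8 to 4 bytes: K' = b8 00 00 00.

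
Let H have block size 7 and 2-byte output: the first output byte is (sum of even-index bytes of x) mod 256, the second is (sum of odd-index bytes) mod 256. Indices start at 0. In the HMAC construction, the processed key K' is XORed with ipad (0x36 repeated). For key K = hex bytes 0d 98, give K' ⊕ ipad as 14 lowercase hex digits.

3bae3636363636

Key hex bytes 0d 98 is 2 bytes ≤ B = 7; zero-pad to 7 bytes: K' = 0d 98 00 00 00 00 00.
XOR each byte with 0x36: 0d⊕36=3b, 98⊕36=ae, 00⊕36=36, 00⊕36=36, 00⊕36=36, 00⊕36=36, 00⊕36=36.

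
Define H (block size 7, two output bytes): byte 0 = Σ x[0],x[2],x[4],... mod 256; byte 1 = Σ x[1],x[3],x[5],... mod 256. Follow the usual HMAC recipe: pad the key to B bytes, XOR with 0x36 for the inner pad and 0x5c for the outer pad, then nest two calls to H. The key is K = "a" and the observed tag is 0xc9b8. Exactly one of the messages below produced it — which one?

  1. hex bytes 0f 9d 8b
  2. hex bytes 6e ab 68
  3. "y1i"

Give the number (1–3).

Key "a" = 61 is 1 byte ≤ B = 7; zero-pad to 7 bytes: K' = 61 00 00 00 00 00 00.
K' ⊕ ipad = 57 36 36 36 36 36 36; K' ⊕ opad = 3d 5c 5c 5c 5c 5c 5c.
m1: inner = H(57 36 36 36 36 36 36 0f 9d 8b) = 96 3c; tag = H(3d 5c 5c 5c 5c 5c 5c 96 3c) = 8daa
m2: inner = H(57 36 36 36 36 36 36 6e ab 68) = a4 78; tag = H(3d 5c 5c 5c 5c 5c 5c a4 78) = c9b8 ← matches
m3: inner = H(57 36 36 36 36 36 36 79 31 69) = 2a 84; tag = H(3d 5c 5c 5c 5c 5c 5c 2a 84) = d53e

2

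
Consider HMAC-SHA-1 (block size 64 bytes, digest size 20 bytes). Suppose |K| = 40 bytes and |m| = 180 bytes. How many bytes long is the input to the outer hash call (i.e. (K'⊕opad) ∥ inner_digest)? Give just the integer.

Key is 40 ≤ 64 bytes, zero-padded: |K'| = 64.
Outer input = (K'⊕opad) ∥ H(inner) → 64 + 20 = 84 bytes.

84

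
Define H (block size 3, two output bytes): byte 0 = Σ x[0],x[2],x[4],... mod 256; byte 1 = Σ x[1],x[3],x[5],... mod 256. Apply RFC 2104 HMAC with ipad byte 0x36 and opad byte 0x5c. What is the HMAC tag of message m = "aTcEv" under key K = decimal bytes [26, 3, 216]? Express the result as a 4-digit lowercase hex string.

3912

Key decimal bytes [26, 3, 216] = 1a 03 d8 is exactly B = 3 bytes: K' = 1a 03 d8.
K' ⊕ ipad = 2c 35 ee.  K' ⊕ opad = 46 5f 84.
Inner input = (K'⊕ipad) ∥ m = 2c 35 ee ∥ 61 54 63 45 76.
Inner hash: even-index sum = 435 mod 256 = 179; odd-index sum = 367 mod 256 = 111 → b3 6f.
Outer input = (K'⊕opad) ∥ inner = 46 5f 84 ∥ b3 6f.
Outer hash (tag): even-index sum = 313 mod 256 = 57; odd-index sum = 274 mod 256 = 18 → 39 12.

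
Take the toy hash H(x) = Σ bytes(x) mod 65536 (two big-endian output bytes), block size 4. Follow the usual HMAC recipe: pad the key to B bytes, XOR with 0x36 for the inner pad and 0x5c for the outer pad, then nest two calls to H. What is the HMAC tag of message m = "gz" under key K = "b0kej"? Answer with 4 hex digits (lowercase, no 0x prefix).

Key "b0kej" = 62 30 6b 65 6a is 5 bytes > B = 4, so hash it first: H(key) = 01 cc, then zero-pad to 4 bytes: K' = 01 cc 00 00.
K' ⊕ ipad = 37 fa 36 36.  K' ⊕ opad = 5d 90 5c 5c.
Inner input = (K'⊕ipad) ∥ m = 37 fa 36 36 ∥ 67 7a.
Inner hash: sum = 55+250+54+54+103+122 = 638 → 02 7e.
Outer input = (K'⊕opad) ∥ inner = 5d 90 5c 5c ∥ 02 7e.
Outer hash (tag): sum = 93+144+92+92+2+126 = 549 → 02 25.

0225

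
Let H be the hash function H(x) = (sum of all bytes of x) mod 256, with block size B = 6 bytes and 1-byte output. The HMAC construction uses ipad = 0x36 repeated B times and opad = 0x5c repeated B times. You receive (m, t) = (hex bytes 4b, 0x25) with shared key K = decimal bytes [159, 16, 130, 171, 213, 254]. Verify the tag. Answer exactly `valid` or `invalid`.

valid

Key decimal bytes [159, 16, 130, 171, 213, 254] = 9f 10 82 ab d5 fe is exactly B = 6 bytes: K' = 9f 10 82 ab d5 fe.
K' ⊕ ipad = a9 26 b4 9d e3 c8; K' ⊕ opad = c3 4c de f7 89 a2.
Inner hash: sum = 169+38+180+157+227+200+75 = 1046; mod 256 = 22 → 16.
Outer hash (recomputed tag): sum = 195+76+222+247+137+162+22 = 1061; mod 256 = 37 → 25.
Recomputed tag = 25; claimed = 25 → match.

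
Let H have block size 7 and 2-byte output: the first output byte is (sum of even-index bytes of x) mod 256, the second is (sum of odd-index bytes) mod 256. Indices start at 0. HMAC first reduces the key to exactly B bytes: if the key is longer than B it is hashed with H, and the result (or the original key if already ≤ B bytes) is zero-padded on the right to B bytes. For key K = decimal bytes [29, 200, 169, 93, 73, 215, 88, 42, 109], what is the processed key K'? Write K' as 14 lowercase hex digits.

d4260000000000

|K| = 9 > B = 7, so first hash the key.
H(K): even-index sum = 468 mod 256 = 212; odd-index sum = 550 mod 256 = 38 → d4 26.
Zero-pad H(K) = d4 26 to 7 bytes: K' = d4 26 00 00 00 00 00.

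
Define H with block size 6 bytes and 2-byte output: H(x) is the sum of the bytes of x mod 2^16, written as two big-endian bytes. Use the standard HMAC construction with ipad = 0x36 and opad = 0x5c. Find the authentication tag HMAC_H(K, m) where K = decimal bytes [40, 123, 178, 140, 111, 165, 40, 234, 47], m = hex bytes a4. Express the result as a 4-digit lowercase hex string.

Key decimal bytes [40, 123, 178, 140, 111, 165, 40, 234, 47] = 28 7b b2 8c 6f a5 28 ea 2f is 9 bytes > B = 6, so hash it first: H(key) = 04 36, then zero-pad to 6 bytes: K' = 04 36 00 00 00 00.
K' ⊕ ipad = 32 00 36 36 36 36.  K' ⊕ opad = 58 6a 5c 5c 5c 5c.
Inner input = (K'⊕ipad) ∥ m = 32 00 36 36 36 36 ∥ a4.
Inner hash: sum = 50+0+54+54+54+54+164 = 430 → 01 ae.
Outer input = (K'⊕opad) ∥ inner = 58 6a 5c 5c 5c 5c ∥ 01 ae.
Outer hash (tag): sum = 88+106+92+92+92+92+1+174 = 737 → 02 e1.

02e1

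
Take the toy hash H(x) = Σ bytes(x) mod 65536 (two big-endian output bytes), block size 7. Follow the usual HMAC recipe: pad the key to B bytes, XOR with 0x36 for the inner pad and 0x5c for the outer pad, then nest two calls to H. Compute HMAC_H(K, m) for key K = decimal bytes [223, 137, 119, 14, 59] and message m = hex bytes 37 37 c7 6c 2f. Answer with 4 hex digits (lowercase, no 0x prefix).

Key decimal bytes [223, 137, 119, 14, 59] = df 89 77 0e 3b is 5 bytes ≤ B = 7; zero-pad to 7 bytes: K' = df 89 77 0e 3b 00 00.
K' ⊕ ipad = e9 bf 41 38 0d 36 36.  K' ⊕ opad = 83 d5 2b 52 67 5c 5c.
Inner input = (K'⊕ipad) ∥ m = e9 bf 41 38 0d 36 36 ∥ 37 37 c7 6c 2f.
Inner hash: sum = 233+191+65+56+13+54+54+55+55+199+108+47 = 1130 → 04 6a.
Outer input = (K'⊕opad) ∥ inner = 83 d5 2b 52 67 5c 5c ∥ 04 6a.
Outer hash (tag): sum = 131+213+43+82+103+92+92+4+106 = 866 → 03 62.

0362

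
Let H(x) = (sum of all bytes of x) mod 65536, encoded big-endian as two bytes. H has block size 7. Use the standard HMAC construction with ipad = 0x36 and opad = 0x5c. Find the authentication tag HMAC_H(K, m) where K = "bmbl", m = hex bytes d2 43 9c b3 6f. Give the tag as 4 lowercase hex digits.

02c7

Key "bmbl" = 62 6d 62 6c is 4 bytes ≤ B = 7; zero-pad to 7 bytes: K' = 62 6d 62 6c 00 00 00.
K' ⊕ ipad = 54 5b 54 5a 36 36 36.  K' ⊕ opad = 3e 31 3e 30 5c 5c 5c.
Inner input = (K'⊕ipad) ∥ m = 54 5b 54 5a 36 36 36 ∥ d2 43 9c b3 6f.
Inner hash: sum = 84+91+84+90+54+54+54+210+67+156+179+111 = 1234 → 04 d2.
Outer input = (K'⊕opad) ∥ inner = 3e 31 3e 30 5c 5c 5c ∥ 04 d2.
Outer hash (tag): sum = 62+49+62+48+92+92+92+4+210 = 711 → 02 c7.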